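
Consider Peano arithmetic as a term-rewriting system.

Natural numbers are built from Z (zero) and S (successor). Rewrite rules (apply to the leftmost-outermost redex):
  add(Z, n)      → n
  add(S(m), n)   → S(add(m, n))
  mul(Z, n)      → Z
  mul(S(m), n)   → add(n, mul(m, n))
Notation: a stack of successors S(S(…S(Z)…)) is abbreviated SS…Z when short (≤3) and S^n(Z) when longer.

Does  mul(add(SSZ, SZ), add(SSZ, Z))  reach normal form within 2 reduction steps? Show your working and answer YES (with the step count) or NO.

Answer: NO — after 2 steps the term is add(add(SSZ, Z), mul(add(SZ, SZ), add(SSZ, Z))), not yet normal

Working:
  start: mul(add(SSZ, SZ), add(SSZ, Z))
  →1  mul(S(add(SZ, SZ)), add(SSZ, Z))
  →2  add(add(SSZ, Z), mul(add(SZ, SZ), add(SSZ, Z)))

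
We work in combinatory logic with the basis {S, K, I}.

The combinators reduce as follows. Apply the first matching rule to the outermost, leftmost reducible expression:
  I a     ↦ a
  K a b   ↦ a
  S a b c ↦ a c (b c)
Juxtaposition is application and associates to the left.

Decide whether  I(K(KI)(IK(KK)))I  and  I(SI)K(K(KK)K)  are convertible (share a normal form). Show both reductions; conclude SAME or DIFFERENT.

Answer: DIFFERENT — A ⇓ I, B ⇓ K

Reduction:
Term A:
  start: I(K(KI)(IK(KK)))I
  step 1: K(KI)(IK(KK))I
  step 2: KII
  step 3: I

Term B:
  start: I(SI)K(K(KK)K)
  step 1: SIK(K(KK)K)
  step 2: I(K(KK)K)(K(K(KK)K))
  step 3: K(KK)K(K(K(KK)K))
  step 4: KK(K(K(KK)K))
  step 5: K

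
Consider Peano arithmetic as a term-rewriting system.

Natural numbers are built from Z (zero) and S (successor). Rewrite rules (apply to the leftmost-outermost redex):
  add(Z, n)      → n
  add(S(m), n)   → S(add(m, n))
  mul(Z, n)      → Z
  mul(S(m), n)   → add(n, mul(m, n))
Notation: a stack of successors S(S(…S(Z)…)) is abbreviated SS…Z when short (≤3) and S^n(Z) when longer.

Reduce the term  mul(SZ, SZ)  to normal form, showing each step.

  start: mul(SZ, SZ)
  step 1: add(SZ, mul(Z, SZ))
  step 2: S(add(Z, mul(Z, SZ)))
  step 3: S(mul(Z, SZ))
  step 4: SZ

Answer: normal form = SZ  (in 4 steps)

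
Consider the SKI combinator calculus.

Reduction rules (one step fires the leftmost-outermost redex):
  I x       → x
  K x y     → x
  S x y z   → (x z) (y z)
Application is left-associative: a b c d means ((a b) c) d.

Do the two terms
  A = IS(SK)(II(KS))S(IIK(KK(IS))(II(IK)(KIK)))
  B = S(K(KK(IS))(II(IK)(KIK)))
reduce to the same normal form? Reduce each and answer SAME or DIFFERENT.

Term A:
  start: IS(SK)(II(KS))S(IIK(KK(IS))(II(IK)(KIK)))
  →1  S(SK)(II(KS))S(IIK(KK(IS))(II(IK)(KIK)))
  →2  SKS(II(KS)S)(IIK(KK(IS))(II(IK)(KIK)))
  →3  K(II(KS)S)(S(II(KS)S))(IIK(KK(IS))(II(IK)(KIK)))
  →4  II(KS)S(IIK(KK(IS))(II(IK)(KIK)))
  →5  I(KS)S(IIK(KK(IS))(II(IK)(KIK)))
  →6  KSS(IIK(KK(IS))(II(IK)(KIK)))
  →7  S(IIK(KK(IS))(II(IK)(KIK)))
  →8  S(IK(KK(IS))(II(IK)(KIK)))
  →9  S(K(KK(IS))(II(IK)(KIK)))
  →10  S(KK(IS))
  →11  SK

Term B:
  start: S(K(KK(IS))(II(IK)(KIK)))
  →1  S(KK(IS))
  →2  SK

Answer: SAME — A ⇓ SK, B ⇓ SK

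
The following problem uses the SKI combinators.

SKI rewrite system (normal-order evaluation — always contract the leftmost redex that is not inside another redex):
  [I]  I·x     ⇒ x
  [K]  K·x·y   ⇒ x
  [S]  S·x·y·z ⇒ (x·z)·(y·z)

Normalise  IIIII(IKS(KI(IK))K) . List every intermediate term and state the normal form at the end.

  start: IIIII(IKS(KI(IK))K)
  [1] IIII(IKS(KI(IK))K)
  [2] III(IKS(KI(IK))K)
  [3] II(IKS(KI(IK))K)
  [4] I(IKS(KI(IK))K)
  [5] IKS(KI(IK))K
  [6] KS(KI(IK))K
  [7] SK

Answer: normal form = SK  (in 7 steps)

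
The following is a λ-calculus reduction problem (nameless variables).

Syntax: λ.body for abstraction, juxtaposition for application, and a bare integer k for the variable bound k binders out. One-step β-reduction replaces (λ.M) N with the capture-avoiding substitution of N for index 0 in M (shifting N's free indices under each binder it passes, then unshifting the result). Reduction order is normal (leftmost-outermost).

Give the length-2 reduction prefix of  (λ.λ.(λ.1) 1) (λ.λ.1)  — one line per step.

Answer: after 2 steps: λ.0

Working:
  start: (λ.λ.(λ.1) 1) (λ.λ.1)
  [1] λ.(λ.1) (λ.λ.1)
  [2] λ.0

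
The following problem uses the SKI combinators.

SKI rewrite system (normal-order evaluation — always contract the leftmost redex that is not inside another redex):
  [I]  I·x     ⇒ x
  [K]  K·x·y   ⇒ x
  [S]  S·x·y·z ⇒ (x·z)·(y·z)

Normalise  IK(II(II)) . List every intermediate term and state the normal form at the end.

Answer: normal form = KI  (in 4 steps)

Working:
  start: IK(II(II))
  step 1: K(II(II))
  step 2: K(I(II))
  step 3: K(II)
  step 4: KI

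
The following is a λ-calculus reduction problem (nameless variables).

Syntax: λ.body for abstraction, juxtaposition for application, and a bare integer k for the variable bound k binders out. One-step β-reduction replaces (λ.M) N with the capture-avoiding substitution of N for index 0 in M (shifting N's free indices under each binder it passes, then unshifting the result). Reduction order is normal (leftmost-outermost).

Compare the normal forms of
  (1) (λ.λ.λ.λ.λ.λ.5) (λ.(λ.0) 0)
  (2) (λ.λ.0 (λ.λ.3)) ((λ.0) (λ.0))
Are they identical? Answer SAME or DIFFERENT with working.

Answer: DIFFERENT — A ⇓ λ.λ.λ.λ.λ.λ.0, B ⇓ λ.0 (λ.λ.λ.0)

Reduction:
Term A:
  start: (λ.λ.λ.λ.λ.λ.5) (λ.(λ.0) 0)
  step 1: λ.λ.λ.λ.λ.λ.(λ.0) 0
  step 2: λ.λ.λ.λ.λ.λ.0

Term B:
  start: (λ.λ.0 (λ.λ.3)) ((λ.0) (λ.0))
  step 1: λ.0 (λ.λ.(λ.0) (λ.0))
  step 2: λ.0 (λ.λ.λ.0)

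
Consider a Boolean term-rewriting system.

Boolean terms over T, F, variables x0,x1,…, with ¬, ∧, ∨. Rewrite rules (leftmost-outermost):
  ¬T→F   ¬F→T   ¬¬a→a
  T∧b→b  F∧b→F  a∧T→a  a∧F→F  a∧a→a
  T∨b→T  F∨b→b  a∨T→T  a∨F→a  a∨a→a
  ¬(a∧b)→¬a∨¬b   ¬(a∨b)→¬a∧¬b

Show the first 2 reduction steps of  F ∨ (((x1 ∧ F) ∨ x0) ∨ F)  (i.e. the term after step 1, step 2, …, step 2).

  start: F ∨ (((x1 ∧ F) ∨ x0) ∨ F)
  →1  ((x1 ∧ F) ∨ x0) ∨ F
  →2  (x1 ∧ F) ∨ x0

Answer: after 2 steps: (x1 ∧ F) ∨ x0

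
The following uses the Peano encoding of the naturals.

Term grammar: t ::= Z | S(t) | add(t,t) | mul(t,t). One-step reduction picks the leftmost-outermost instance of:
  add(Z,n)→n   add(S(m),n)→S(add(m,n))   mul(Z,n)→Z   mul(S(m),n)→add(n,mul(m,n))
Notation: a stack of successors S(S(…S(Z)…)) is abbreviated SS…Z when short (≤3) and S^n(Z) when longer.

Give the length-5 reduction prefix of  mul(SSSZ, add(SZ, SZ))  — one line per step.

  start: mul(SSSZ, add(SZ, SZ))
  →1  add(add(SZ, SZ), mul(SSZ, add(SZ, SZ)))
  →2  add(S(add(Z, SZ)), mul(SSZ, add(SZ, SZ)))
  →3  S(add(add(Z, SZ), mul(SSZ, add(SZ, SZ))))
  →4  S(add(SZ, mul(SSZ, add(SZ, SZ))))
  →5  S(S(add(Z, mul(SSZ, add(SZ, SZ)))))

Answer: after 5 steps: S(S(add(Z, mul(SSZ, add(SZ, SZ)))))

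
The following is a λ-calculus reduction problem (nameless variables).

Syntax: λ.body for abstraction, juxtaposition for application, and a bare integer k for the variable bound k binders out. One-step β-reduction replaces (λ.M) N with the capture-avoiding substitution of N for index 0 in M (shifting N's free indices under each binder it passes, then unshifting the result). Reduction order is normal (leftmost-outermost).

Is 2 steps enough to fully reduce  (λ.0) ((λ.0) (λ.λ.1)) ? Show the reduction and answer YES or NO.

  start: (λ.0) ((λ.0) (λ.λ.1))
  →1  (λ.0) (λ.λ.1)
  →2  λ.λ.1

Answer: YES — reaches normal form λ.λ.1 in 2 ≤ 2 steps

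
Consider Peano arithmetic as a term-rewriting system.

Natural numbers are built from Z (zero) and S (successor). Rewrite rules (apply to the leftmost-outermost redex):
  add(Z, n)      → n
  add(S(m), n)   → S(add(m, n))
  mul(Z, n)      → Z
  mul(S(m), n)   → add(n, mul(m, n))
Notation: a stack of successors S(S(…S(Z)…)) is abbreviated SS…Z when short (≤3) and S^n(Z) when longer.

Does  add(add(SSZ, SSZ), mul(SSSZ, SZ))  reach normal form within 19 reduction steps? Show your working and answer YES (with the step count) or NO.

Answer: YES — reaches normal form S^7(Z) in 18 ≤ 19 steps

Reduction:
  start: add(add(SSZ, SSZ), mul(SSSZ, SZ))
  step 1: add(S(add(SZ, SSZ)), mul(SSSZ, SZ))
  step 2: S(add(add(SZ, SSZ), mul(SSSZ, SZ)))
  step 3: S(add(S(add(Z, SSZ)), mul(SSSZ, SZ)))
  step 4: S(S(add(add(Z, SSZ), mul(SSSZ, SZ))))
  step 5: S(S(add(SSZ, mul(SSSZ, SZ))))
  step 6: S(S(S(add(SZ, mul(SSSZ, SZ)))))
  step 7: S(S(S(S(add(Z, mul(SSSZ, SZ))))))
  step 8: S(S(S(S(mul(SSSZ, SZ)))))
  step 9: S(S(S(S(add(SZ, mul(SSZ, SZ))))))
  step 10: S(S(S(S(S(add(Z, mul(SSZ, SZ)))))))
  step 11: S(S(S(S(S(mul(SSZ, SZ))))))
  step 12: S(S(S(S(S(add(SZ, mul(SZ, SZ)))))))
  step 13: S(S(S(S(S(S(add(Z, mul(SZ, SZ))))))))
  step 14: S(S(S(S(S(S(mul(SZ, SZ)))))))
  step 15: S(S(S(S(S(S(add(SZ, mul(Z, SZ))))))))
  step 16: S(S(S(S(S(S(S(add(Z, mul(Z, SZ)))))))))
  step 17: S(S(S(S(S(S(S(mul(Z, SZ))))))))
  step 18: S^7(Z)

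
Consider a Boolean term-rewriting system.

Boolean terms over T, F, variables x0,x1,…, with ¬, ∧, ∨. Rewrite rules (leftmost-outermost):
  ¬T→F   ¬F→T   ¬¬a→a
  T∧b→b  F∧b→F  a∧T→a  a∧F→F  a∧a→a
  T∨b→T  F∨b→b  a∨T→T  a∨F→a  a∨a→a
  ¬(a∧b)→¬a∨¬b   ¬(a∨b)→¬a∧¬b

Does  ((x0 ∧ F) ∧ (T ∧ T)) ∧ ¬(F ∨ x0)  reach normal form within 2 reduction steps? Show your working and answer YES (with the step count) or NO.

  start: ((x0 ∧ F) ∧ (T ∧ T)) ∧ ¬(F ∨ x0)
  step 1: (F ∧ (T ∧ T)) ∧ ¬(F ∨ x0)
  step 2: F ∧ ¬(F ∨ x0)

Answer: NO — after 2 steps the term is F ∧ ¬(F ∨ x0), not yet normal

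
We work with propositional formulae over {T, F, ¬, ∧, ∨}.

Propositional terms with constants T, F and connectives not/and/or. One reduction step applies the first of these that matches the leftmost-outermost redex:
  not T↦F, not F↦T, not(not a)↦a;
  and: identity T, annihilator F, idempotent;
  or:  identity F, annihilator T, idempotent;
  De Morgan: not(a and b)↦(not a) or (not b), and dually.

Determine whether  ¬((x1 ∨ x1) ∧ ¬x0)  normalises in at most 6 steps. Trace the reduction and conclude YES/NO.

  start: ¬((x1 ∨ x1) ∧ ¬x0)
  →1  ¬(x1 ∨ x1) ∨ ¬¬x0
  →2  (¬x1 ∧ ¬x1) ∨ ¬¬x0
  →3  ¬x1 ∨ ¬¬x0
  →4  ¬x1 ∨ x0

Answer: YES — reaches normal form ¬x1 ∨ x0 in 4 ≤ 6 steps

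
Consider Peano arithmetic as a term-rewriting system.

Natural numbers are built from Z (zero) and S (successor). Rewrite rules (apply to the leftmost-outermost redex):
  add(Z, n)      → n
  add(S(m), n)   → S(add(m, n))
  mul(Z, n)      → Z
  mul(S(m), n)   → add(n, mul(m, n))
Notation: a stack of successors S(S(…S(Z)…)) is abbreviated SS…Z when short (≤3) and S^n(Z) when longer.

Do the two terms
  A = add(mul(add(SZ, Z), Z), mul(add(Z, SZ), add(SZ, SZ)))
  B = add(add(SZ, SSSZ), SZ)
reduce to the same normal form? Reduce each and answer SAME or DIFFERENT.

Answer: DIFFERENT — A ⇓ SSZ, B ⇓ S^5(Z)

Reduction:
Term A:
  start: add(mul(add(SZ, Z), Z), mul(add(Z, SZ), add(SZ, SZ)))
  [1] add(mul(S(add(Z, Z)), Z), mul(add(Z, SZ), add(SZ, SZ)))
  [2] add(add(Z, mul(add(Z, Z), Z)), mul(add(Z, SZ), add(SZ, SZ)))
  [3] add(mul(add(Z, Z), Z), mul(add(Z, SZ), add(SZ, SZ)))
  [4] add(mul(Z, Z), mul(add(Z, SZ), add(SZ, SZ)))
  [5] add(Z, mul(add(Z, SZ), add(SZ, SZ)))
  [6] mul(add(Z, SZ), add(SZ, SZ))
  [7] mul(SZ, add(SZ, SZ))
  [8] add(add(SZ, SZ), mul(Z, add(SZ, SZ)))
  [9] add(S(add(Z, SZ)), mul(Z, add(SZ, SZ)))
  [10] S(add(add(Z, SZ), mul(Z, add(SZ, SZ))))
  [11] S(add(SZ, mul(Z, add(SZ, SZ))))
  [12] S(S(add(Z, mul(Z, add(SZ, SZ)))))
  [13] S(S(mul(Z, add(SZ, SZ))))
  [14] SSZ

Term B:
  start: add(add(SZ, SSSZ), SZ)
  [1] add(S(add(Z, SSSZ)), SZ)
  [2] S(add(add(Z, SSSZ), SZ))
  [3] S(add(SSSZ, SZ))
  [4] S(S(add(SSZ, SZ)))
  [5] S(S(S(add(SZ, SZ))))
  [6] S(S(S(S(add(Z, SZ)))))
  [7] S^5(Z)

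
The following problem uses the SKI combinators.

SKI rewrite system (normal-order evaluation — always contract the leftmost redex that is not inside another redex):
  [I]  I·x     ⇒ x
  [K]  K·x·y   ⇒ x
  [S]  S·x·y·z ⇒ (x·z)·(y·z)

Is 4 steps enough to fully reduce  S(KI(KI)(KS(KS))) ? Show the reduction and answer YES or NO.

  start: S(KI(KI)(KS(KS)))
  →1  S(I(KS(KS)))
  →2  S(KS(KS))
  →3  SS

Answer: YES — reaches normal form SS in 3 ≤ 4 steps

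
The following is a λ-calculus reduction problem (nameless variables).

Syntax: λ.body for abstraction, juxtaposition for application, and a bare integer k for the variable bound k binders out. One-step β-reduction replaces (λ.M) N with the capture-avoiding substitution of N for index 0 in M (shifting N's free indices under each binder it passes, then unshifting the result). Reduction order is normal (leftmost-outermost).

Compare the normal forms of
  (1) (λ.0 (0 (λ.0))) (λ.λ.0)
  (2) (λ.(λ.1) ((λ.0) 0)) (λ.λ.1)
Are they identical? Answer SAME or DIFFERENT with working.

Term A:
  start: (λ.0 (0 (λ.0))) (λ.λ.0)
  step 1: (λ.λ.0) ((λ.λ.0) (λ.0))
  step 2: λ.0

Term B:
  start: (λ.(λ.1) ((λ.0) 0)) (λ.λ.1)
  step 1: (λ.λ.λ.1) ((λ.0) (λ.λ.1))
  step 2: λ.λ.1

Answer: DIFFERENT — A ⇓ λ.0, B ⇓ λ.λ.1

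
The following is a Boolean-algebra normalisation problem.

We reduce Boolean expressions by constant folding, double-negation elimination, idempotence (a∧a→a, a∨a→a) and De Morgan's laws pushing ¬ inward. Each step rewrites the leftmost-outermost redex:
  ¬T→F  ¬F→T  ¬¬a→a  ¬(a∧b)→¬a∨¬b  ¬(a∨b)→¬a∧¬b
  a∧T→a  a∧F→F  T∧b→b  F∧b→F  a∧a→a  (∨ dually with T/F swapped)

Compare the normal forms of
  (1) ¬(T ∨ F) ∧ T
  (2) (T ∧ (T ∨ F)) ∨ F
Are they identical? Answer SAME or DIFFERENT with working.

Term A:
  start: ¬(T ∨ F) ∧ T
  [1] ¬(T ∨ F)
  [2] ¬T ∧ ¬F
  [3] F ∧ ¬F
  [4] F

Term B:
  start: (T ∧ (T ∨ F)) ∨ F
  [1] T ∧ (T ∨ F)
  [2] T ∨ F
  [3] T

Answer: DIFFERENT — A ⇓ F, B ⇓ T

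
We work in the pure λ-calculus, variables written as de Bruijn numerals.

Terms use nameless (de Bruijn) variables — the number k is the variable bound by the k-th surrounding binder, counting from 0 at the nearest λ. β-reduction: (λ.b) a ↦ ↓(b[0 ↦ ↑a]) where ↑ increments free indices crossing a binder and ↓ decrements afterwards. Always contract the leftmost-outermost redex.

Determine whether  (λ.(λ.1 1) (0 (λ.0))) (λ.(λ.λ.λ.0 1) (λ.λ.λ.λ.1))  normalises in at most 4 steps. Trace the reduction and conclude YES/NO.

  start: (λ.(λ.1 1) (0 (λ.0))) (λ.(λ.λ.λ.0 1) (λ.λ.λ.λ.1))
  step 1: (λ.(λ.(λ.λ.λ.0 1) (λ.λ.λ.λ.1)) (λ.(λ.λ.λ.0 1) (λ.λ.λ.λ.1))) ((λ.(λ.λ.λ.0 1) (λ.λ.λ.λ.1)) (λ.0))
  step 2: (λ.(λ.λ.λ.0 1) (λ.λ.λ.λ.1)) (λ.(λ.λ.λ.0 1) (λ.λ.λ.λ.1))
  step 3: (λ.λ.λ.0 1) (λ.λ.λ.λ.1)
  step 4: λ.λ.0 1

Answer: YES — reaches normal form λ.λ.0 1 in 4 ≤ 4 steps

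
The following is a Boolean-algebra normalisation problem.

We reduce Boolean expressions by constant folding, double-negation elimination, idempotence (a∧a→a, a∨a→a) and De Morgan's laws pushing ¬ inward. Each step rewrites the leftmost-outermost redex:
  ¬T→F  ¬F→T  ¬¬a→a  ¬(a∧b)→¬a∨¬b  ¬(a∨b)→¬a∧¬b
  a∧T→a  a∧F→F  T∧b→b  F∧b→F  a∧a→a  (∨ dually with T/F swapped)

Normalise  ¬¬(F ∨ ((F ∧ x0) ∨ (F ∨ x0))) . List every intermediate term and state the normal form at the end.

Answer: normal form = x0  (in 5 steps)

Derivation:
  start: ¬¬(F ∨ ((F ∧ x0) ∨ (F ∨ x0)))
  →1  F ∨ ((F ∧ x0) ∨ (F ∨ x0))
  →2  (F ∧ x0) ∨ (F ∨ x0)
  →3  F ∨ (F ∨ x0)
  →4  F ∨ x0
  →5  x0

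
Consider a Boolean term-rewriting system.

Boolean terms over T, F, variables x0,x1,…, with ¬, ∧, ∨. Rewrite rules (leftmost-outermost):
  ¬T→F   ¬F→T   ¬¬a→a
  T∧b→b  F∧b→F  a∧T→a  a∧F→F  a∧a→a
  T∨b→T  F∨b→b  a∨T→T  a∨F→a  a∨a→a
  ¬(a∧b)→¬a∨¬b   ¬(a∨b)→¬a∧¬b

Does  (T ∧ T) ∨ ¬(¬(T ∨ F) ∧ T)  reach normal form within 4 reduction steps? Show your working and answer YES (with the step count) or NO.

Answer: YES — reaches normal form T in 2 ≤ 4 steps

Derivation:
  start: (T ∧ T) ∨ ¬(¬(T ∨ F) ∧ T)
  →1  T ∨ ¬(¬(T ∨ F) ∧ T)
  →2  T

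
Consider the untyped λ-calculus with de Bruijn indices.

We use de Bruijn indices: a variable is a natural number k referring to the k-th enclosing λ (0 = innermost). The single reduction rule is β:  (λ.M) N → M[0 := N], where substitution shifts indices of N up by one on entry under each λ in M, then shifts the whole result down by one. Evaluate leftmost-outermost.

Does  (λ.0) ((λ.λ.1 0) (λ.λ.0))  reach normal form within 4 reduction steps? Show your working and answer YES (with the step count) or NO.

  start: (λ.0) ((λ.λ.1 0) (λ.λ.0))
  [1] (λ.λ.1 0) (λ.λ.0)
  [2] λ.(λ.λ.0) 0
  [3] λ.λ.0

Answer: YES — reaches normal form λ.λ.0 in 3 ≤ 4 steps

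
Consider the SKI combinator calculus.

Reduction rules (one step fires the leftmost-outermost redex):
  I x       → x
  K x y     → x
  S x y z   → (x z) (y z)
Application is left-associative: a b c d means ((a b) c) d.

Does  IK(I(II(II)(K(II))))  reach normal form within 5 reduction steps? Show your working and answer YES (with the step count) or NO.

Answer: NO — after 5 steps the term is K(I(K(II))), not yet normal

Reduction:
  start: IK(I(II(II)(K(II))))
  →1  K(I(II(II)(K(II))))
  →2  K(II(II)(K(II)))
  →3  K(I(II)(K(II)))
  →4  K(II(K(II)))
  →5  K(I(K(II)))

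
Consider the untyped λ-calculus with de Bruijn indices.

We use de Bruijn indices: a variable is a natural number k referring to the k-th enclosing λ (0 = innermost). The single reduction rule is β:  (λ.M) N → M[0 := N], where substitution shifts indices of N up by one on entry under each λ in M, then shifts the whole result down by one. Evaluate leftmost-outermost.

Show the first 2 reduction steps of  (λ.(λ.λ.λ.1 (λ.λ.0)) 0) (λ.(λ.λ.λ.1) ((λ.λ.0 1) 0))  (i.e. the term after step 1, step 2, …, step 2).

Answer: after 2 steps: λ.λ.1 (λ.λ.0)

Working:
  start: (λ.(λ.λ.λ.1 (λ.λ.0)) 0) (λ.(λ.λ.λ.1) ((λ.λ.0 1) 0))
  step 1: (λ.λ.λ.1 (λ.λ.0)) (λ.(λ.λ.λ.1) ((λ.λ.0 1) 0))
  step 2: λ.λ.1 (λ.λ.0)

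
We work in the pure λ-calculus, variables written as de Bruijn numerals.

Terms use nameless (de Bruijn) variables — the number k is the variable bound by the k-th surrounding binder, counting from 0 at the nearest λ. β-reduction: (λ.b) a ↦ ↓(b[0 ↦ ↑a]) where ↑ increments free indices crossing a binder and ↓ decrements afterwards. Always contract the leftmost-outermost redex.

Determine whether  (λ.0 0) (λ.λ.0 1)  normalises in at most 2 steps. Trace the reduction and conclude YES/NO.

  start: (λ.0 0) (λ.λ.0 1)
  →1  (λ.λ.0 1) (λ.λ.0 1)
  →2  λ.0 (λ.λ.0 1)

Answer: YES — reaches normal form λ.0 (λ.λ.0 1) in 2 ≤ 2 steps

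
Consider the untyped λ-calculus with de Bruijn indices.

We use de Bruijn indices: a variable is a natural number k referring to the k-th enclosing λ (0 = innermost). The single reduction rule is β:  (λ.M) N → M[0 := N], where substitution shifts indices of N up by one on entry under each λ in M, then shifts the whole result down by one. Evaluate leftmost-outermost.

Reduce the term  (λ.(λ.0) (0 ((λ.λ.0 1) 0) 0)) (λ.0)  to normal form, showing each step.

  start: (λ.(λ.0) (0 ((λ.λ.0 1) 0) 0)) (λ.0)
  step 1: (λ.0) ((λ.0) ((λ.λ.0 1) (λ.0)) (λ.0))
  step 2: (λ.0) ((λ.λ.0 1) (λ.0)) (λ.0)
  step 3: (λ.λ.0 1) (λ.0) (λ.0)
  step 4: (λ.0 (λ.0)) (λ.0)
  step 5: (λ.0) (λ.0)
  step 6: λ.0

Answer: normal form = λ.0  (in 6 steps)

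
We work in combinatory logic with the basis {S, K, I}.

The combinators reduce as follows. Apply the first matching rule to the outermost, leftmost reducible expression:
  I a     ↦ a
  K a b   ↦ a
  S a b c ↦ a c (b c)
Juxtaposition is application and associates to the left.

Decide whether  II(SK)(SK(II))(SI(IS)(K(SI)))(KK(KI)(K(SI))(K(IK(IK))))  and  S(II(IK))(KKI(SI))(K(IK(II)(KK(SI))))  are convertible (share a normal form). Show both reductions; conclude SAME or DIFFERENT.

Term A:
  start: II(SK)(SK(II))(SI(IS)(K(SI)))(KK(KI)(K(SI))(K(IK(IK))))
  step 1: I(SK)(SK(II))(SI(IS)(K(SI)))(KK(KI)(K(SI))(K(IK(IK))))
  step 2: SK(SK(II))(SI(IS)(K(SI)))(KK(KI)(K(SI))(K(IK(IK))))
  step 3: K(SI(IS)(K(SI)))(SK(II)(SI(IS)(K(SI))))(KK(KI)(K(SI))(K(IK(IK))))
  step 4: SI(IS)(K(SI))(KK(KI)(K(SI))(K(IK(IK))))
  step 5: I(K(SI))(IS(K(SI)))(KK(KI)(K(SI))(K(IK(IK))))
  step 6: K(SI)(IS(K(SI)))(KK(KI)(K(SI))(K(IK(IK))))
  step 7: SI(KK(KI)(K(SI))(K(IK(IK))))
  step 8: SI(K(K(SI))(K(IK(IK))))
  step 9: SI(K(SI))

Term B:
  start: S(II(IK))(KKI(SI))(K(IK(II)(KK(SI))))
  step 1: II(IK)(K(IK(II)(KK(SI))))(KKI(SI)(K(IK(II)(KK(SI)))))
  step 2: I(IK)(K(IK(II)(KK(SI))))(KKI(SI)(K(IK(II)(KK(SI)))))
  step 3: IK(K(IK(II)(KK(SI))))(KKI(SI)(K(IK(II)(KK(SI)))))
  step 4: K(K(IK(II)(KK(SI))))(KKI(SI)(K(IK(II)(KK(SI)))))
  step 5: K(IK(II)(KK(SI)))
  step 6: K(K(II)(KK(SI)))
  step 7: K(II)
  step 8: KI

Answer: DIFFERENT — A ⇓ SI(K(SI)), B ⇓ KI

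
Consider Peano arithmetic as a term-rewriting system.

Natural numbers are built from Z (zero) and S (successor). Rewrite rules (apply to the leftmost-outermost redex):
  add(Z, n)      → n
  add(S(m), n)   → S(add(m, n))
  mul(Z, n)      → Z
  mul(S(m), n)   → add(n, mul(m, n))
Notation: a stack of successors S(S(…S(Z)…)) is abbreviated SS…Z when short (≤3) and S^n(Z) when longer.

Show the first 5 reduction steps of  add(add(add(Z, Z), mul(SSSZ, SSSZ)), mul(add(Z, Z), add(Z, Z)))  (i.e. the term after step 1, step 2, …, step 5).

Answer: after 5 steps: S(add(add(SSZ, mul(SSZ, SSSZ)), mul(add(Z, Z), add(Z, Z))))

Derivation:
  start: add(add(add(Z, Z), mul(SSSZ, SSSZ)), mul(add(Z, Z), add(Z, Z)))
  [1] add(add(Z, mul(SSSZ, SSSZ)), mul(add(Z, Z), add(Z, Z)))
  [2] add(mul(SSSZ, SSSZ), mul(add(Z, Z), add(Z, Z)))
  [3] add(add(SSSZ, mul(SSZ, SSSZ)), mul(add(Z, Z), add(Z, Z)))
  [4] add(S(add(SSZ, mul(SSZ, SSSZ))), mul(add(Z, Z), add(Z, Z)))
  [5] S(add(add(SSZ, mul(SSZ, SSSZ)), mul(add(Z, Z), add(Z, Z))))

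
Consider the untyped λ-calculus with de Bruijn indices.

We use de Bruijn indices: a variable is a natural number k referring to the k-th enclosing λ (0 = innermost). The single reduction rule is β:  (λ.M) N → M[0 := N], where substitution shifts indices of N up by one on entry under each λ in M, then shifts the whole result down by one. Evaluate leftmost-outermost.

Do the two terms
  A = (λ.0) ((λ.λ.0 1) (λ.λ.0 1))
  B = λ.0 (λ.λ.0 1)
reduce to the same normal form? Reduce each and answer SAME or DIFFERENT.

Term A:
  start: (λ.0) ((λ.λ.0 1) (λ.λ.0 1))
  [1] (λ.λ.0 1) (λ.λ.0 1)
  [2] λ.0 (λ.λ.0 1)

Term B:
  start: λ.0 (λ.λ.0 1)

Answer: SAME — A ⇓ λ.0 (λ.λ.0 1), B ⇓ λ.0 (λ.λ.0 1)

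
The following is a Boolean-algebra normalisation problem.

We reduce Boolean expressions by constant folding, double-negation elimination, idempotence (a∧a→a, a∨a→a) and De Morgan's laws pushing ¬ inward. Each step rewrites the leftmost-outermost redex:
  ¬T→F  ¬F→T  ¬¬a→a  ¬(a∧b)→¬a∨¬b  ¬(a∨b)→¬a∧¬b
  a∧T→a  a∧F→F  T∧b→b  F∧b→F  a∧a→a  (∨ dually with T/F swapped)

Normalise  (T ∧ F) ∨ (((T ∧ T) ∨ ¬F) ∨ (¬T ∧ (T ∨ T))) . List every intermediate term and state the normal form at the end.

  start: (T ∧ F) ∨ (((T ∧ T) ∨ ¬F) ∨ (¬T ∧ (T ∨ T)))
  →1  F ∨ (((T ∧ T) ∨ ¬F) ∨ (¬T ∧ (T ∨ T)))
  →2  ((T ∧ T) ∨ ¬F) ∨ (¬T ∧ (T ∨ T))
  →3  (T ∨ ¬F) ∨ (¬T ∧ (T ∨ T))
  →4  T ∨ (¬T ∧ (T ∨ T))
  →5  T

Answer: normal form = T  (in 5 steps)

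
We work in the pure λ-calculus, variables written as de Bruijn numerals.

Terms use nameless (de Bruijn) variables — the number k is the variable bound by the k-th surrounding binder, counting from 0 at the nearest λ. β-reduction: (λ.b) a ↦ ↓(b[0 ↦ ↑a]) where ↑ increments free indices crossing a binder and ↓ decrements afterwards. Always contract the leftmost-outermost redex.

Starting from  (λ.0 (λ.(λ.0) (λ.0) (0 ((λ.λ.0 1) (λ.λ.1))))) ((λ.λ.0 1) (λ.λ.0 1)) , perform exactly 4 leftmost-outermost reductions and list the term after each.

  start: (λ.0 (λ.(λ.0) (λ.0) (0 ((λ.λ.0 1) (λ.λ.1))))) ((λ.λ.0 1) (λ.λ.0 1))
  →1  (λ.λ.0 1) (λ.λ.0 1) (λ.(λ.0) (λ.0) (0 ((λ.λ.0 1) (λ.λ.1))))
  →2  (λ.0 (λ.λ.0 1)) (λ.(λ.0) (λ.0) (0 ((λ.λ.0 1) (λ.λ.1))))
  →3  (λ.(λ.0) (λ.0) (0 ((λ.λ.0 1) (λ.λ.1)))) (λ.λ.0 1)
  →4  (λ.0) (λ.0) ((λ.λ.0 1) ((λ.λ.0 1) (λ.λ.1)))

Answer: after 4 steps: (λ.0) (λ.0) ((λ.λ.0 1) ((λ.λ.0 1) (λ.λ.1)))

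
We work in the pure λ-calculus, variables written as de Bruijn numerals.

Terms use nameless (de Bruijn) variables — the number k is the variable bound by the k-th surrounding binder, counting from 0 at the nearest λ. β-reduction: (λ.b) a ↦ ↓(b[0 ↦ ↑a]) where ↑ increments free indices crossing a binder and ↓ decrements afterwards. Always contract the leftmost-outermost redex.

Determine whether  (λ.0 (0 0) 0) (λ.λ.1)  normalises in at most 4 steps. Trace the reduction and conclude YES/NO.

Answer: YES — reaches normal form λ.λ.λ.1 in 4 ≤ 4 steps

Derivation:
  start: (λ.0 (0 0) 0) (λ.λ.1)
  →1  (λ.λ.1) ((λ.λ.1) (λ.λ.1)) (λ.λ.1)
  →2  (λ.(λ.λ.1) (λ.λ.1)) (λ.λ.1)
  →3  (λ.λ.1) (λ.λ.1)
  →4  λ.λ.λ.1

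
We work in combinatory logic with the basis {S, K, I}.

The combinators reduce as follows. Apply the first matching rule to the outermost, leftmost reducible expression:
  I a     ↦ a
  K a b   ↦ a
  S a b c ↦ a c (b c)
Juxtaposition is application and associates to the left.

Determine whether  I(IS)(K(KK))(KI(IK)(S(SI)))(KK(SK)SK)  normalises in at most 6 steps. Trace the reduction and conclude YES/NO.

  start: I(IS)(K(KK))(KI(IK)(S(SI)))(KK(SK)SK)
  step 1: IS(K(KK))(KI(IK)(S(SI)))(KK(SK)SK)
  step 2: S(K(KK))(KI(IK)(S(SI)))(KK(SK)SK)
  step 3: K(KK)(KK(SK)SK)(KI(IK)(S(SI))(KK(SK)SK))
  step 4: KK(KI(IK)(S(SI))(KK(SK)SK))
  step 5: K

Answer: YES — reaches normal form K in 5 ≤ 6 steps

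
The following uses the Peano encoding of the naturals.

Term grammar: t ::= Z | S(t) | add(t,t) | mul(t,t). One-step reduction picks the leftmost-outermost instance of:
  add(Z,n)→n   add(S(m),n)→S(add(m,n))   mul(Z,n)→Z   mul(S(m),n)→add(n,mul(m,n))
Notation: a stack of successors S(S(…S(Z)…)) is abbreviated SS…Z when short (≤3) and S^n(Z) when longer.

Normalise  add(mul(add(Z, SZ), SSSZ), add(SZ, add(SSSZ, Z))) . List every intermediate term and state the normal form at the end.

  start: add(mul(add(Z, SZ), SSSZ), add(SZ, add(SSSZ, Z)))
  [1] add(mul(SZ, SSSZ), add(SZ, add(SSSZ, Z)))
  [2] add(add(SSSZ, mul(Z, SSSZ)), add(SZ, add(SSSZ, Z)))
  [3] add(S(add(SSZ, mul(Z, SSSZ))), add(SZ, add(SSSZ, Z)))
  [4] S(add(add(SSZ, mul(Z, SSSZ)), add(SZ, add(SSSZ, Z))))
  [5] S(add(S(add(SZ, mul(Z, SSSZ))), add(SZ, add(SSSZ, Z))))
  [6] S(S(add(add(SZ, mul(Z, SSSZ)), add(SZ, add(SSSZ, Z)))))
  [7] S(S(add(S(add(Z, mul(Z, SSSZ))), add(SZ, add(SSSZ, Z)))))
  [8] S(S(S(add(add(Z, mul(Z, SSSZ)), add(SZ, add(SSSZ, Z))))))
  [9] S(S(S(add(mul(Z, SSSZ), add(SZ, add(SSSZ, Z))))))
  [10] S(S(S(add(Z, add(SZ, add(SSSZ, Z))))))
  [11] S(S(S(add(SZ, add(SSSZ, Z)))))
  [12] S(S(S(S(add(Z, add(SSSZ, Z))))))
  [13] S(S(S(S(add(SSSZ, Z)))))
  [14] S(S(S(S(S(add(SSZ, Z))))))
  [15] S(S(S(S(S(S(add(SZ, Z)))))))
  [16] S(S(S(S(S(S(S(add(Z, Z))))))))
  [17] S^7(Z)

Answer: normal form = S^7(Z)  (in 17 steps)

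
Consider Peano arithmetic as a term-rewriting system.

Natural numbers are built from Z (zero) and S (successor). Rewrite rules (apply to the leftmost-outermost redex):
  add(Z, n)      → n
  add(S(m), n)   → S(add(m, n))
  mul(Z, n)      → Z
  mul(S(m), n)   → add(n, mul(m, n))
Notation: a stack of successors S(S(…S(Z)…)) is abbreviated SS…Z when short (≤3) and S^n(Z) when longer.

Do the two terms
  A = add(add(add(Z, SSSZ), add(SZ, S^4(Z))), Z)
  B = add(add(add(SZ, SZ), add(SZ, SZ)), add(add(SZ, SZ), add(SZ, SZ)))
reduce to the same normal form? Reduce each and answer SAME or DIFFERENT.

Answer: SAME — A ⇓ S^8(Z), B ⇓ S^8(Z)

Reduction:
Term A:
  start: add(add(add(Z, SSSZ), add(SZ, S^4(Z))), Z)
  step 1: add(add(SSSZ, add(SZ, S^4(Z))), Z)
  step 2: add(S(add(SSZ, add(SZ, S^4(Z)))), Z)
  step 3: S(add(add(SSZ, add(SZ, S^4(Z))), Z))
  step 4: S(add(S(add(SZ, add(SZ, S^4(Z)))), Z))
  step 5: S(S(add(add(SZ, add(SZ, S^4(Z))), Z)))
  step 6: S(S(add(S(add(Z, add(SZ, S^4(Z)))), Z)))
  step 7: S(S(S(add(add(Z, add(SZ, S^4(Z))), Z))))
  step 8: S(S(S(add(add(SZ, S^4(Z)), Z))))
  step 9: S(S(S(add(S(add(Z, S^4(Z))), Z))))
  step 10: S(S(S(S(add(add(Z, S^4(Z)), Z)))))
  step 11: S(S(S(S(add(S^4(Z), Z)))))
  step 12: S(S(S(S(S(add(SSSZ, Z))))))
  step 13: S(S(S(S(S(S(add(SSZ, Z)))))))
  step 14: S(S(S(S(S(S(S(add(SZ, Z))))))))
  step 15: S(S(S(S(S(S(S(S(add(Z, Z)))))))))
  step 16: S^8(Z)

Term B:
  start: add(add(add(SZ, SZ), add(SZ, SZ)), add(add(SZ, SZ), add(SZ, SZ)))
  step 1: add(add(S(add(Z, SZ)), add(SZ, SZ)), add(add(SZ, SZ), add(SZ, SZ)))
  step 2: add(S(add(add(Z, SZ), add(SZ, SZ))), add(add(SZ, SZ), add(SZ, SZ)))
  step 3: S(add(add(add(Z, SZ), add(SZ, SZ)), add(add(SZ, SZ), add(SZ, SZ))))
  step 4: S(add(add(SZ, add(SZ, SZ)), add(add(SZ, SZ), add(SZ, SZ))))
  step 5: S(add(S(add(Z, add(SZ, SZ))), add(add(SZ, SZ), add(SZ, SZ))))
  step 6: S(S(add(add(Z, add(SZ, SZ)), add(add(SZ, SZ), add(SZ, SZ)))))
  step 7: S(S(add(add(SZ, SZ), add(add(SZ, SZ), add(SZ, SZ)))))
  step 8: S(S(add(S(add(Z, SZ)), add(add(SZ, SZ), add(SZ, SZ)))))
  step 9: S(S(S(add(add(Z, SZ), add(add(SZ, SZ), add(SZ, SZ))))))
  step 10: S(S(S(add(SZ, add(add(SZ, SZ), add(SZ, SZ))))))
  step 11: S(S(S(S(add(Z, add(add(SZ, SZ), add(SZ, SZ)))))))
  step 12: S(S(S(S(add(add(SZ, SZ), add(SZ, SZ))))))
  step 13: S(S(S(S(add(S(add(Z, SZ)), add(SZ, SZ))))))
  step 14: S(S(S(S(S(add(add(Z, SZ), add(SZ, SZ)))))))
  step 15: S(S(S(S(S(add(SZ, add(SZ, SZ)))))))
  step 16: S(S(S(S(S(S(add(Z, add(SZ, SZ))))))))
  step 17: S(S(S(S(S(S(add(SZ, SZ)))))))
  step 18: S(S(S(S(S(S(S(add(Z, SZ))))))))
  step 19: S^8(Z)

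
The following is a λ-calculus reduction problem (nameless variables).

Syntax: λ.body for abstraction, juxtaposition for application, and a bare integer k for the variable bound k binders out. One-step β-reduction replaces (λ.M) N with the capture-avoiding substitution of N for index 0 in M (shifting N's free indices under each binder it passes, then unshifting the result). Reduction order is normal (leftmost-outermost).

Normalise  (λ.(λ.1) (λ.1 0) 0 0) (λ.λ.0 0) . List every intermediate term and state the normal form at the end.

Answer: normal form = λ.0 0  (in 5 steps)

Reduction:
  start: (λ.(λ.1) (λ.1 0) 0 0) (λ.λ.0 0)
  step 1: (λ.λ.λ.0 0) (λ.(λ.λ.0 0) 0) (λ.λ.0 0) (λ.λ.0 0)
  step 2: (λ.λ.0 0) (λ.λ.0 0) (λ.λ.0 0)
  step 3: (λ.0 0) (λ.λ.0 0)
  step 4: (λ.λ.0 0) (λ.λ.0 0)
  step 5: λ.0 0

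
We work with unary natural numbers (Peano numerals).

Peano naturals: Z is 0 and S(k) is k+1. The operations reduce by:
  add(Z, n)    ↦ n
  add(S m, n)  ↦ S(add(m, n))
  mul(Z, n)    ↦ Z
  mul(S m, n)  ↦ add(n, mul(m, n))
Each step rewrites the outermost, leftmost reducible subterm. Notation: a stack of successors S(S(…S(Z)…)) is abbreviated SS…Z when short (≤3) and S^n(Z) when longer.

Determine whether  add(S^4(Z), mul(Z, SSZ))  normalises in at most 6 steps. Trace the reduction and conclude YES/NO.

  start: add(S^4(Z), mul(Z, SSZ))
  →1  S(add(SSSZ, mul(Z, SSZ)))
  →2  S(S(add(SSZ, mul(Z, SSZ))))
  →3  S(S(S(add(SZ, mul(Z, SSZ)))))
  →4  S(S(S(S(add(Z, mul(Z, SSZ))))))
  →5  S(S(S(S(mul(Z, SSZ)))))
  →6  S^4(Z)

Answer: YES — reaches normal form S^4(Z) in 6 ≤ 6 steps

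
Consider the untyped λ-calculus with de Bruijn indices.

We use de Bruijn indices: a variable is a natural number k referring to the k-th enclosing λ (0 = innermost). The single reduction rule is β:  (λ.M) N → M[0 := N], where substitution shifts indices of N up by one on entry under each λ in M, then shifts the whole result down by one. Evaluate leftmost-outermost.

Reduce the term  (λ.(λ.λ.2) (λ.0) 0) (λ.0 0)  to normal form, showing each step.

Answer: normal form = λ.0 0  (in 3 steps)

Derivation:
  start: (λ.(λ.λ.2) (λ.0) 0) (λ.0 0)
  step 1: (λ.λ.λ.0 0) (λ.0) (λ.0 0)
  step 2: (λ.λ.0 0) (λ.0 0)
  step 3: λ.0 0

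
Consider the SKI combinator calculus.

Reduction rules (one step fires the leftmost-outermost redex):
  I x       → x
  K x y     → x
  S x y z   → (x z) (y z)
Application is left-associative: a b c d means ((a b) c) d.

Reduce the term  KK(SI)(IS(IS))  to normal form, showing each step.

Answer: normal form = K(SS)  (in 3 steps)

Reduction:
  start: KK(SI)(IS(IS))
  →1  K(IS(IS))
  →2  K(S(IS))
  →3  K(SS)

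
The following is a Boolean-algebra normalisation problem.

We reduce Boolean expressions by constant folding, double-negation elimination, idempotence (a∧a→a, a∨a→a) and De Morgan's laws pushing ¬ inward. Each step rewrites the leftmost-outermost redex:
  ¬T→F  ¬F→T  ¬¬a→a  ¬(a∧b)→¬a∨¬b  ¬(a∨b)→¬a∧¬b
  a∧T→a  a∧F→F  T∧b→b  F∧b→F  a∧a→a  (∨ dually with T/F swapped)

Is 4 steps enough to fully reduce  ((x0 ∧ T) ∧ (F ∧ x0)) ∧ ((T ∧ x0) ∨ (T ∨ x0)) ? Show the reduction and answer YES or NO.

Answer: YES — reaches normal form F in 4 ≤ 4 steps

Derivation:
  start: ((x0 ∧ T) ∧ (F ∧ x0)) ∧ ((T ∧ x0) ∨ (T ∨ x0))
  →1  (x0 ∧ (F ∧ x0)) ∧ ((T ∧ x0) ∨ (T ∨ x0))
  →2  (x0 ∧ F) ∧ ((T ∧ x0) ∨ (T ∨ x0))
  →3  F ∧ ((T ∧ x0) ∨ (T ∨ x0))
  →4  F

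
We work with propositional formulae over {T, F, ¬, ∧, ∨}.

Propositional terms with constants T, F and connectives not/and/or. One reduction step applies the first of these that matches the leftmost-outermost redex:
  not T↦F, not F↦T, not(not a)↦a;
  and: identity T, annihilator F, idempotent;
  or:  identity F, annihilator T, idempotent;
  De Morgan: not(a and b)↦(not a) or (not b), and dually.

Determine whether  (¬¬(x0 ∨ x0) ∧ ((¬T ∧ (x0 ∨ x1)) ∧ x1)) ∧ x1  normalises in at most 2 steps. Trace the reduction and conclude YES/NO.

  start: (¬¬(x0 ∨ x0) ∧ ((¬T ∧ (x0 ∨ x1)) ∧ x1)) ∧ x1
  step 1: ((x0 ∨ x0) ∧ ((¬T ∧ (x0 ∨ x1)) ∧ x1)) ∧ x1
  step 2: (x0 ∧ ((¬T ∧ (x0 ∨ x1)) ∧ x1)) ∧ x1

Answer: NO — after 2 steps the term is (x0 ∧ ((¬T ∧ (x0 ∨ x1)) ∧ x1)) ∧ x1, not yet normal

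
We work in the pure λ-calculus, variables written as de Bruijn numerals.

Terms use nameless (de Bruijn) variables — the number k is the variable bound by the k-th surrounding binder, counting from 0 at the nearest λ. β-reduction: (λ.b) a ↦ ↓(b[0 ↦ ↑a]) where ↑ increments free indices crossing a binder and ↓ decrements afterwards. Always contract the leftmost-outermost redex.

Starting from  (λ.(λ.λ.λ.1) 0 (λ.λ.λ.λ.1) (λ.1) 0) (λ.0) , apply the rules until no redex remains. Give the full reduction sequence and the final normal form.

Answer: normal form = λ.λ.λ.1  (in 5 steps)

Derivation:
  start: (λ.(λ.λ.λ.1) 0 (λ.λ.λ.λ.1) (λ.1) 0) (λ.0)
  step 1: (λ.λ.λ.1) (λ.0) (λ.λ.λ.λ.1) (λ.λ.0) (λ.0)
  step 2: (λ.λ.1) (λ.λ.λ.λ.1) (λ.λ.0) (λ.0)
  step 3: (λ.λ.λ.λ.λ.1) (λ.λ.0) (λ.0)
  step 4: (λ.λ.λ.λ.1) (λ.0)
  step 5: λ.λ.λ.1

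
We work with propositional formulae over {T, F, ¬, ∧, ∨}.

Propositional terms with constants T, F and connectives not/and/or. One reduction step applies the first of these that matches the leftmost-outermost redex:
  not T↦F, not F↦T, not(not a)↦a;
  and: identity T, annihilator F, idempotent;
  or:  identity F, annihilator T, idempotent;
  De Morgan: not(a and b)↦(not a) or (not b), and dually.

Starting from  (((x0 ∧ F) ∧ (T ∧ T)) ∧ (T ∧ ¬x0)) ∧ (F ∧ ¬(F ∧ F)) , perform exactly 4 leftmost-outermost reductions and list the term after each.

  start: (((x0 ∧ F) ∧ (T ∧ T)) ∧ (T ∧ ¬x0)) ∧ (F ∧ ¬(F ∧ F))
  step 1: ((F ∧ (T ∧ T)) ∧ (T ∧ ¬x0)) ∧ (F ∧ ¬(F ∧ F))
  step 2: (F ∧ (T ∧ ¬x0)) ∧ (F ∧ ¬(F ∧ F))
  step 3: F ∧ (F ∧ ¬(F ∧ F))
  step 4: F

Answer: after 4 steps: F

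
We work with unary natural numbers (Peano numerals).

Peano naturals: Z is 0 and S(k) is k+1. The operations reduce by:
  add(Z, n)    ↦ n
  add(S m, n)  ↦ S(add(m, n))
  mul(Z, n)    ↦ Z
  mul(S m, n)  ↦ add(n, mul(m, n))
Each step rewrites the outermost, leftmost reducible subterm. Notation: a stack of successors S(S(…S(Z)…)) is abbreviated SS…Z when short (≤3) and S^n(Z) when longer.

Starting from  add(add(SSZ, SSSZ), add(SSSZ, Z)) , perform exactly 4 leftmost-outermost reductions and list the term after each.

Answer: after 4 steps: S(S(add(add(Z, SSSZ), add(SSSZ, Z))))

Reduction:
  start: add(add(SSZ, SSSZ), add(SSSZ, Z))
  step 1: add(S(add(SZ, SSSZ)), add(SSSZ, Z))
  step 2: S(add(add(SZ, SSSZ), add(SSSZ, Z)))
  step 3: S(add(S(add(Z, SSSZ)), add(SSSZ, Z)))
  step 4: S(S(add(add(Z, SSSZ), add(SSSZ, Z))))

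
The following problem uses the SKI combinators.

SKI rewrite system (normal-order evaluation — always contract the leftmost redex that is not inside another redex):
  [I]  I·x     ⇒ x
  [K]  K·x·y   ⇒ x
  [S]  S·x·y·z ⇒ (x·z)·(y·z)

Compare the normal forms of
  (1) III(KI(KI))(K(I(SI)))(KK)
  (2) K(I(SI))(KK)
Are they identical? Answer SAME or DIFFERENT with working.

Term A:
  start: III(KI(KI))(K(I(SI)))(KK)
  [1] II(KI(KI))(K(I(SI)))(KK)
  [2] I(KI(KI))(K(I(SI)))(KK)
  [3] KI(KI)(K(I(SI)))(KK)
  [4] I(K(I(SI)))(KK)
  [5] K(I(SI))(KK)
  [6] I(SI)
  [7] SI

Term B:
  start: K(I(SI))(KK)
  [1] I(SI)
  [2] SI

Answer: SAME — A ⇓ SI, B ⇓ SI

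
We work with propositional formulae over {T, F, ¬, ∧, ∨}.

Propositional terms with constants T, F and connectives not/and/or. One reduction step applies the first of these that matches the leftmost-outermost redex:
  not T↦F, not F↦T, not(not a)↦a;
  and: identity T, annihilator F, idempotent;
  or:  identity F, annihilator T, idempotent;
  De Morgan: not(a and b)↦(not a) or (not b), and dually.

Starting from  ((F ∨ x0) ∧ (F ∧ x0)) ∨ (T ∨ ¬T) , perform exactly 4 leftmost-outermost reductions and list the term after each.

  start: ((F ∨ x0) ∧ (F ∧ x0)) ∨ (T ∨ ¬T)
  →1  (x0 ∧ (F ∧ x0)) ∨ (T ∨ ¬T)
  →2  (x0 ∧ F) ∨ (T ∨ ¬T)
  →3  F ∨ (T ∨ ¬T)
  →4  T ∨ ¬T

Answer: after 4 steps: T ∨ ¬T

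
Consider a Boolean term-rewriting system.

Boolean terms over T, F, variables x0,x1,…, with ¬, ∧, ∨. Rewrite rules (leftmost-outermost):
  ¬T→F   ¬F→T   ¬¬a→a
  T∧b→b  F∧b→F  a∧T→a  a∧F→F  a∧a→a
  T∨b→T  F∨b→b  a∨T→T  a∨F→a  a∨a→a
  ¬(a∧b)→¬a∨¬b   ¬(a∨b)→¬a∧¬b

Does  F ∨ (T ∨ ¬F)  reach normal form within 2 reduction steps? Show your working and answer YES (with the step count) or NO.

Answer: YES — reaches normal form T in 2 ≤ 2 steps

Working:
  start: F ∨ (T ∨ ¬F)
  [1] T ∨ ¬F
  [2] T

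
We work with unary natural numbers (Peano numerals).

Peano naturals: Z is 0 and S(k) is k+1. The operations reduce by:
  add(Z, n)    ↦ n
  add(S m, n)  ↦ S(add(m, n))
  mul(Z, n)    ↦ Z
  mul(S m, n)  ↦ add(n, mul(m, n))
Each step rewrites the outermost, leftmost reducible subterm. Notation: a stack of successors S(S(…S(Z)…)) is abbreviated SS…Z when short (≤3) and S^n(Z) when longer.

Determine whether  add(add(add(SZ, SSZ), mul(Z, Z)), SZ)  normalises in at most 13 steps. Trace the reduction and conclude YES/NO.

  start: add(add(add(SZ, SSZ), mul(Z, Z)), SZ)
  [1] add(add(S(add(Z, SSZ)), mul(Z, Z)), SZ)
  [2] add(S(add(add(Z, SSZ), mul(Z, Z))), SZ)
  [3] S(add(add(add(Z, SSZ), mul(Z, Z)), SZ))
  [4] S(add(add(SSZ, mul(Z, Z)), SZ))
  [5] S(add(S(add(SZ, mul(Z, Z))), SZ))
  [6] S(S(add(add(SZ, mul(Z, Z)), SZ)))
  [7] S(S(add(S(add(Z, mul(Z, Z))), SZ)))
  [8] S(S(S(add(add(Z, mul(Z, Z)), SZ))))
  [9] S(S(S(add(mul(Z, Z), SZ))))
  [10] S(S(S(add(Z, SZ))))
  [11] S^4(Z)

Answer: YES — reaches normal form S^4(Z) in 11 ≤ 13 steps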